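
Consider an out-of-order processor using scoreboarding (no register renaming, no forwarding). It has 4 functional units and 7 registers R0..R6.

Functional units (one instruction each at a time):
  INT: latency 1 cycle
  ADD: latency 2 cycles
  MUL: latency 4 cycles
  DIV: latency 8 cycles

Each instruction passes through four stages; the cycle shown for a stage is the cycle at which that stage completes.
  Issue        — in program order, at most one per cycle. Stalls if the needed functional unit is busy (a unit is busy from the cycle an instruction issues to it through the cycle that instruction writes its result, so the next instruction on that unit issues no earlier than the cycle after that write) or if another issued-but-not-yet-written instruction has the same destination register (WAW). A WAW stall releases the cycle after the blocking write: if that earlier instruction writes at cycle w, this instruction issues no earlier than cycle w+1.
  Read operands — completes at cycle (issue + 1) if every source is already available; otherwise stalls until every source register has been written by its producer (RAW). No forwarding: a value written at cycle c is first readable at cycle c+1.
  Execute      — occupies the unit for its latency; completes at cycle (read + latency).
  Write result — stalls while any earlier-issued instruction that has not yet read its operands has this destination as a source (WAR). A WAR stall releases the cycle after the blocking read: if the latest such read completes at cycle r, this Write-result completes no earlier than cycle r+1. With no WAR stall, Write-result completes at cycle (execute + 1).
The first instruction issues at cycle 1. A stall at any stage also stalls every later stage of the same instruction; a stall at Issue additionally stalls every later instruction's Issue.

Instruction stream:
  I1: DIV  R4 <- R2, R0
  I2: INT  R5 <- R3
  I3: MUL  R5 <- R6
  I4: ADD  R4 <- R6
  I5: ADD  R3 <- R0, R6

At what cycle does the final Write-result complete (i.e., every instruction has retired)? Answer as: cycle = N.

cycle 1: I1 issues→DIV
cycle 2: I1 reads · I2 issues→INT
cycle 3: I2 reads
cycle 4: I2 exec-done
cycle 5: I2 writes R5
cycle 6: I3 issues→MUL
cycle 7: I3 reads
cycle 10: I1 exec-done
cycle 11: I1 writes R4 · I3 exec-done
cycle 12: I3 writes R5 · I4 issues→ADD
cycle 13: I4 reads
cycle 15: I4 exec-done
cycle 16: I4 writes R4
cycle 17: I5 issues→ADD
cycle 18: I5 reads
cycle 20: I5 exec-done
cycle 21: I5 writes R3

cycle = 21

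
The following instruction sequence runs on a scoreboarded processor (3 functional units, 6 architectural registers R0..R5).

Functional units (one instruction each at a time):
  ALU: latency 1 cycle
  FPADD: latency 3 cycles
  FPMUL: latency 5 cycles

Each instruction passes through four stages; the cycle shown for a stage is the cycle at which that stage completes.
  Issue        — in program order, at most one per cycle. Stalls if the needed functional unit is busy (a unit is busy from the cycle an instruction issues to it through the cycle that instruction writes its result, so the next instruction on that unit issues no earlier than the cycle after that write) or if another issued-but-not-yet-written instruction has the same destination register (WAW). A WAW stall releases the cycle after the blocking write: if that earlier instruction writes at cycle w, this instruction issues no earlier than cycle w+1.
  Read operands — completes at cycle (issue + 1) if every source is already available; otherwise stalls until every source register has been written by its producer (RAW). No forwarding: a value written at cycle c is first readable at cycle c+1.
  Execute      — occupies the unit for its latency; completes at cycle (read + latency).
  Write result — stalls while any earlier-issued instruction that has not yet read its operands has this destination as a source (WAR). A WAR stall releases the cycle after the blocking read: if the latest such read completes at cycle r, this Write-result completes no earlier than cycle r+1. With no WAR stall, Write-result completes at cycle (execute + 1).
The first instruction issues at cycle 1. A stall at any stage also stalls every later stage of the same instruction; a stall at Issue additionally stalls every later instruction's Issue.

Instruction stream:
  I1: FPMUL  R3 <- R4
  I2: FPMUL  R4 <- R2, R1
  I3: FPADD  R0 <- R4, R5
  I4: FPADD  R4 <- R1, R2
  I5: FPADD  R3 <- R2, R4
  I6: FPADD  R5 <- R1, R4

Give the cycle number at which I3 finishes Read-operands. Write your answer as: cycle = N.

cycle = 17

[I1] 1/2/7/8
[I2] 9/10/15/16  (struct: FPMUL busy until I1 writes@8)
[I3] 10/17/20/21  (RAW R4: wait I2 write@16)
[I4] 22/23/26/27  (struct: FPADD busy until I3 writes@21)
[I5] 28/29/32/33  (struct: FPADD busy until I4 writes@27)
[I6] 34/35/38/39  (struct: FPADD busy until I5 writes@33)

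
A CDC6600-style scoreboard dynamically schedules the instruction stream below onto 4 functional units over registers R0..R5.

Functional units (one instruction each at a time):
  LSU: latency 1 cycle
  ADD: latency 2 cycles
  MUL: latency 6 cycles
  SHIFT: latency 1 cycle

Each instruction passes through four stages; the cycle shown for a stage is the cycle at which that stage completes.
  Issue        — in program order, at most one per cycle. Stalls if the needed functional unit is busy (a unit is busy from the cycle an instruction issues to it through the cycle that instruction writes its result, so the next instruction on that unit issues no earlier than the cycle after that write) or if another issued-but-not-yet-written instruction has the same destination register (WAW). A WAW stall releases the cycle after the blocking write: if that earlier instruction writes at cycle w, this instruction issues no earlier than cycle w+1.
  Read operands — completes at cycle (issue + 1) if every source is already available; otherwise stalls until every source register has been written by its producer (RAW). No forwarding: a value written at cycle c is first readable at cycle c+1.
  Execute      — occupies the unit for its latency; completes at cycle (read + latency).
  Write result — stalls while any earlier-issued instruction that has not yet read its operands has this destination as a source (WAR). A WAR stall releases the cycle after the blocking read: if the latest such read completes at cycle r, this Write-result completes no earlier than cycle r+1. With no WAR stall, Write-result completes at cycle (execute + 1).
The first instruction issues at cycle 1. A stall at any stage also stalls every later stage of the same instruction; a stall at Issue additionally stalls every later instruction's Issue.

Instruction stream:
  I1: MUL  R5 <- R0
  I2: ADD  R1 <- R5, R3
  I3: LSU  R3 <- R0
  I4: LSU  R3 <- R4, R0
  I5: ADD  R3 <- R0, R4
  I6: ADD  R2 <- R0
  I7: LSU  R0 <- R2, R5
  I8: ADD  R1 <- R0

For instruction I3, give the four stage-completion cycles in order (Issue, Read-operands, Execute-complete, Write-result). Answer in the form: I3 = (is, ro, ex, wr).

1) issue 1, read 2, done 8, write 9
2) issue 2, read 10, done 12, write 13  <RAW R5: wait I1 write@9>
3) issue 3, read 4, done 5, write 11  <WAR R3: wait I2 read@10>
4) issue 12, read 13, done 14, write 15  <struct: LSU busy until I3 writes@11>
5) issue 16, read 17, done 19, write 20  <WAW R3: wait I4 write@15>
6) issue 21, read 22, done 24, write 25  <struct: ADD busy until I5 writes@20>
7) issue 22, read 26, done 27, write 28  <RAW R2: wait I6 write@25>
8) issue 26, read 29, done 31, write 32  <struct: ADD busy until I6 writes@25 / RAW R0: wait I7 write@28>

I3 = (3, 4, 5, 11)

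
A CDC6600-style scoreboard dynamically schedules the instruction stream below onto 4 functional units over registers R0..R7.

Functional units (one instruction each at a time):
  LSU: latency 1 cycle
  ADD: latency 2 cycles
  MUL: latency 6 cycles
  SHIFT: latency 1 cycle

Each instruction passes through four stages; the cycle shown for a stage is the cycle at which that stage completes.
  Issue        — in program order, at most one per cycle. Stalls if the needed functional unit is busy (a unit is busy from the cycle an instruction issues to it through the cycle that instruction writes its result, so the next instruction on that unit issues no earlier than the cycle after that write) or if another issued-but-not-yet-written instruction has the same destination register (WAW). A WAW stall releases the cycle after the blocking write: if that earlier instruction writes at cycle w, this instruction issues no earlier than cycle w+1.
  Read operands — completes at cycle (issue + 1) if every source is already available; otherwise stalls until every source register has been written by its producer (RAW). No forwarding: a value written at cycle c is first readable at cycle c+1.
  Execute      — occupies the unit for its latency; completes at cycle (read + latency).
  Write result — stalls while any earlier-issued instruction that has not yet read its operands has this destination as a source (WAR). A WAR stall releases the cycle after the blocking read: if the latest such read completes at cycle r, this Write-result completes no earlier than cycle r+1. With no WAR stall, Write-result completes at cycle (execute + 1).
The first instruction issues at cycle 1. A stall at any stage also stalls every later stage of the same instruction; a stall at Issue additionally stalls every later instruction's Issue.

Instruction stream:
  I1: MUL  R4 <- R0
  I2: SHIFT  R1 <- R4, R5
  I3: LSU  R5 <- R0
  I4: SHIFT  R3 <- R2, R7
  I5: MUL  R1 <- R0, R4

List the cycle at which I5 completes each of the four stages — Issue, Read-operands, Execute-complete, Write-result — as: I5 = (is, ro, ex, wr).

I5 = (14, 15, 21, 22)

[1] I1→MUL
[2] I1 RO; I2→SHIFT
[3] I3→LSU
[4] I3 RO
[5] I3 EX
[8] I1 EX
[9] I1 WR R4
[10] I2 RO
[11] I2 EX; I3 WR R5
[12] I2 WR R1
[13] I4→SHIFT
[14] I4 RO; I5→MUL
[15] I4 EX; I5 RO
[16] I4 WR R3
[21] I5 EX
[22] I5 WR R1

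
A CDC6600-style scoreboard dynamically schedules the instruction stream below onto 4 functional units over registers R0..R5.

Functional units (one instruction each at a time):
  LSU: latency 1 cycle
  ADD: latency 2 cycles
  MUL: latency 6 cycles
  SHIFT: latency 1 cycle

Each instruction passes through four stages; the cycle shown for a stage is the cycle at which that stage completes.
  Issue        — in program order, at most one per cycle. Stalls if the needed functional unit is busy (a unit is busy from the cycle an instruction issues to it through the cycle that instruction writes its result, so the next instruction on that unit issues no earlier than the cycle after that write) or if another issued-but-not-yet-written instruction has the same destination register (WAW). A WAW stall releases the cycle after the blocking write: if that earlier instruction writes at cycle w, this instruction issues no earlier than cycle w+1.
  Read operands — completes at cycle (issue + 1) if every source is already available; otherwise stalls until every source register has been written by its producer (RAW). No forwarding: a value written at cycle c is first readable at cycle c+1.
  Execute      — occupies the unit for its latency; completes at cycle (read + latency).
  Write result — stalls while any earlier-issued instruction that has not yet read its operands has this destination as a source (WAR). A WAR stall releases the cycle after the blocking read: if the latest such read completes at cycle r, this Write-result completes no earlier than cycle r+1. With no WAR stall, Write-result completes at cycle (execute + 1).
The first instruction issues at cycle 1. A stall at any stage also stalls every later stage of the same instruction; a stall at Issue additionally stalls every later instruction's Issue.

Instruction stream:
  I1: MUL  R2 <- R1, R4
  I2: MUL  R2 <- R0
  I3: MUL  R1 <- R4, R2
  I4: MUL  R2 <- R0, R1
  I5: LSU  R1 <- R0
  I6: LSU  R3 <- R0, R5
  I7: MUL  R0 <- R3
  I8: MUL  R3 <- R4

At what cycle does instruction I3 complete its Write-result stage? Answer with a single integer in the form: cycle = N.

  I1 | 1 | 2 | 8 | 9
  I2 | 10 | 11 | 17 | 18   struct: MUL busy until I1 writes@9
  I3 | 19 | 20 | 26 | 27   struct: MUL busy until I2 writes@18
  I4 | 28 | 29 | 35 | 36   struct: MUL busy until I3 writes@27
  I5 | 29 | 30 | 31 | 32
  I6 | 33 | 34 | 35 | 36   struct: LSU busy until I5 writes@32
  I7 | 37 | 38 | 44 | 45   struct: MUL busy until I4 writes@36
  I8 | 46 | 47 | 53 | 54   struct: MUL busy until I7 writes@45

cycle = 27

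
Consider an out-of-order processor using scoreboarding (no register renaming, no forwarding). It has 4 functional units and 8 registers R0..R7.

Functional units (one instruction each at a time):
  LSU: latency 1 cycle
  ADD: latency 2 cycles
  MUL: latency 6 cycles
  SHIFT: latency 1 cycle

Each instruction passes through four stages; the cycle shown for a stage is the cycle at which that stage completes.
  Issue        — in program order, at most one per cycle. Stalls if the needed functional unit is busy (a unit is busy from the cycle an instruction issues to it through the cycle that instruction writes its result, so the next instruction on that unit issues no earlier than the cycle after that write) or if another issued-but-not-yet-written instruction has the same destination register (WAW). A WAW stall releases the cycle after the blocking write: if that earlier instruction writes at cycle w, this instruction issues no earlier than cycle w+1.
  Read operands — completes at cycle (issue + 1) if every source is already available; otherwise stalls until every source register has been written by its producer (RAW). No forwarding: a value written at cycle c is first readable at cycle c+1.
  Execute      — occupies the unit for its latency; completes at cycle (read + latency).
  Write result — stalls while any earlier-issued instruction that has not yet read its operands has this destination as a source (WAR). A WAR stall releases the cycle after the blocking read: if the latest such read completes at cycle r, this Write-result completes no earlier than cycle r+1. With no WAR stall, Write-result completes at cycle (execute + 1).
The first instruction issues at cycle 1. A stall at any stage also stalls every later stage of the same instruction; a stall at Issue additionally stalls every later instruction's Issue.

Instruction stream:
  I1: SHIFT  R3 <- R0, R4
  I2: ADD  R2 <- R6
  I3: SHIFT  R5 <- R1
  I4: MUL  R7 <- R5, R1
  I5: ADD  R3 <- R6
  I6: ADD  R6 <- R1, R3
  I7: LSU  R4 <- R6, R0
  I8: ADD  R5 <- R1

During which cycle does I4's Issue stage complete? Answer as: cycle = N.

cycle = 6

  I1 | 1 | 2 | 3 | 4
  I2 | 2 | 3 | 5 | 6
  I3 | 5 | 6 | 7 | 8   struct: SHIFT busy until I1 writes@4
  I4 | 6 | 9 | 15 | 16   RAW R5: wait I3 write@8
  I5 | 7 | 8 | 10 | 11
  I6 | 12 | 13 | 15 | 16   struct: ADD busy until I5 writes@11
  I7 | 13 | 17 | 18 | 19   RAW R6: wait I6 write@16
  I8 | 17 | 18 | 20 | 21   struct: ADD busy until I6 writes@16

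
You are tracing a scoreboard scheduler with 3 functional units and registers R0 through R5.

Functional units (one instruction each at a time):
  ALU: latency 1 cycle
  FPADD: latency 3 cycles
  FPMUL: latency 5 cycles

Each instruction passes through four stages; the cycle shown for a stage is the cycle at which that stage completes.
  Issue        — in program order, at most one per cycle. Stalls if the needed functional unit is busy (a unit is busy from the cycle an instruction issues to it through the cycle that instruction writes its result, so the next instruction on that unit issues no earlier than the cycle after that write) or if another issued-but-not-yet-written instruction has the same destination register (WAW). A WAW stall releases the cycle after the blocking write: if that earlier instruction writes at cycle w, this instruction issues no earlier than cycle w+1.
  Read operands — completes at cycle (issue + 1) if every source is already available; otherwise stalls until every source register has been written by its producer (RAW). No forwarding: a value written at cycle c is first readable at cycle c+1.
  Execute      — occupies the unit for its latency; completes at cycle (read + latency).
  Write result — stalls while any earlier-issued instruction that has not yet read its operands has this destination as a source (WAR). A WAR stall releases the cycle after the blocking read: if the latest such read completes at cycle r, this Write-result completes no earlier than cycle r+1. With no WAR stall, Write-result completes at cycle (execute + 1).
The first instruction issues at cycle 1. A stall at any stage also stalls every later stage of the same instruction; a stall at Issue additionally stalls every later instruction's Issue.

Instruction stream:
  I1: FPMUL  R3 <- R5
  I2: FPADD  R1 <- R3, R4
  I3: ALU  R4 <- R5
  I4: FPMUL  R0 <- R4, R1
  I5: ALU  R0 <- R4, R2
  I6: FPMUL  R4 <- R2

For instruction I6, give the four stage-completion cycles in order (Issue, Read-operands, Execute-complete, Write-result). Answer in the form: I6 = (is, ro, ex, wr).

I6 = (22, 23, 28, 29)

[I1] 1/2/7/8
[I2] 2/9/12/13  (RAW R3: wait I1 write@8)
[I3] 3/4/5/10  (WAR R4: wait I2 read@9)
[I4] 9/14/19/20  (struct: FPMUL busy until I1 writes@8; RAW R1: wait I2 write@13)
[I5] 21/22/23/24  (WAW R0: wait I4 write@20)
[I6] 22/23/28/29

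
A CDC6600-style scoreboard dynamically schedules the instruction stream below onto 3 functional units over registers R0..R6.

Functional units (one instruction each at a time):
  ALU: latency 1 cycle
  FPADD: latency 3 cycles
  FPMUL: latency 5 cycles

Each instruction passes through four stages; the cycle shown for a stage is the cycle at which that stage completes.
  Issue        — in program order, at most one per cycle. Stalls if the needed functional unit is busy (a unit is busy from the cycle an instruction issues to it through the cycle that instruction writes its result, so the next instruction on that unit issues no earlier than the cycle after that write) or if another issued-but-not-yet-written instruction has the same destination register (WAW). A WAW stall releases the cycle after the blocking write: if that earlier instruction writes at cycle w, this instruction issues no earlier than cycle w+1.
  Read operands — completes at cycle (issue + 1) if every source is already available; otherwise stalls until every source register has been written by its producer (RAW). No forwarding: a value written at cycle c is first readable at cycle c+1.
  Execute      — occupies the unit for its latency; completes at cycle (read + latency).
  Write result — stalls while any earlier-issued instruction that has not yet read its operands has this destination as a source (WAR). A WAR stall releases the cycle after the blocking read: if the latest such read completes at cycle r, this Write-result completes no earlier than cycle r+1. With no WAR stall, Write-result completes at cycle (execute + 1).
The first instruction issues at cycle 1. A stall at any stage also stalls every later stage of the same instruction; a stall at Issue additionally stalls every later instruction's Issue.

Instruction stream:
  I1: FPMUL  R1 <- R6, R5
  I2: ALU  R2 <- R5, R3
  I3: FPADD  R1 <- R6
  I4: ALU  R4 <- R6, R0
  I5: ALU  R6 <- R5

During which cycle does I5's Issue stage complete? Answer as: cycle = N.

cycle = 14

cycle 1: I1 dispatched to FPMUL
cycle 2: I1 operands ready | I2 dispatched to ALU
cycle 3: I2 operands ready
cycle 4: I2 complete
cycle 5: R2←I2
cycle 7: I1 complete
cycle 8: R1←I1
cycle 9: I3 dispatched to FPADD
cycle 10: I3 operands ready | I4 dispatched to ALU
cycle 11: I4 operands ready
cycle 12: I4 complete
cycle 13: I3 complete | R4←I4
cycle 14: R1←I3 | I5 dispatched to ALU
cycle 15: I5 operands ready
cycle 16: I5 complete
cycle 17: R6←I5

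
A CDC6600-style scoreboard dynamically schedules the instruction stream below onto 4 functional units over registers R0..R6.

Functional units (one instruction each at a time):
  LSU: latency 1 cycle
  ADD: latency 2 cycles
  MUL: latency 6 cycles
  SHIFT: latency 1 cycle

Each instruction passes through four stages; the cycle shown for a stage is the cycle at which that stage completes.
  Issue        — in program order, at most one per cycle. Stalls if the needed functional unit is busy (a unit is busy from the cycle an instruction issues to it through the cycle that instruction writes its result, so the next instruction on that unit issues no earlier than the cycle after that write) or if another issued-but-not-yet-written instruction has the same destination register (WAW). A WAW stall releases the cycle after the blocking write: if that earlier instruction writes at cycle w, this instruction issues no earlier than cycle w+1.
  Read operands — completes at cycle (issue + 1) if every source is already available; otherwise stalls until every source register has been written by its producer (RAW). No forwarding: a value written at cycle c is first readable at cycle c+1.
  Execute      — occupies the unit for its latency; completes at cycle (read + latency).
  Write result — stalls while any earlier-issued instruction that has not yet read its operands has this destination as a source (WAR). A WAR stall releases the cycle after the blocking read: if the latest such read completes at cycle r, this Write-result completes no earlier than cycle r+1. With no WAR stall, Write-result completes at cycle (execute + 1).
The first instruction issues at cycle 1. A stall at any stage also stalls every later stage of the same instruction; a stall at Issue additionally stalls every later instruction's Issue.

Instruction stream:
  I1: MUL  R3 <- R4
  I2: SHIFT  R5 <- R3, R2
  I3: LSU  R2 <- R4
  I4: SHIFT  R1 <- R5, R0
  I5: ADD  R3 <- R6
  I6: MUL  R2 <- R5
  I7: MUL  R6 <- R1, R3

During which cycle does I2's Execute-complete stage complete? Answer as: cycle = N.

cycle = 11

[1] I1 issues→MUL
[2] I1 reads | I2 issues→SHIFT
[3] I3 issues→LSU
[4] I3 reads
[5] I3 exec-done
[8] I1 exec-done
[9] I1 writes R3
[10] I2 reads
[11] I2 exec-done | I3 writes R2
[12] I2 writes R5
[13] I4 issues→SHIFT
[14] I4 reads | I5 issues→ADD
[15] I4 exec-done | I5 reads | I6 issues→MUL
[16] I4 writes R1 | I6 reads
[17] I5 exec-done
[18] I5 writes R3
[22] I6 exec-done
[23] I6 writes R2
[24] I7 issues→MUL
[25] I7 reads
[31] I7 exec-done
[32] I7 writes R6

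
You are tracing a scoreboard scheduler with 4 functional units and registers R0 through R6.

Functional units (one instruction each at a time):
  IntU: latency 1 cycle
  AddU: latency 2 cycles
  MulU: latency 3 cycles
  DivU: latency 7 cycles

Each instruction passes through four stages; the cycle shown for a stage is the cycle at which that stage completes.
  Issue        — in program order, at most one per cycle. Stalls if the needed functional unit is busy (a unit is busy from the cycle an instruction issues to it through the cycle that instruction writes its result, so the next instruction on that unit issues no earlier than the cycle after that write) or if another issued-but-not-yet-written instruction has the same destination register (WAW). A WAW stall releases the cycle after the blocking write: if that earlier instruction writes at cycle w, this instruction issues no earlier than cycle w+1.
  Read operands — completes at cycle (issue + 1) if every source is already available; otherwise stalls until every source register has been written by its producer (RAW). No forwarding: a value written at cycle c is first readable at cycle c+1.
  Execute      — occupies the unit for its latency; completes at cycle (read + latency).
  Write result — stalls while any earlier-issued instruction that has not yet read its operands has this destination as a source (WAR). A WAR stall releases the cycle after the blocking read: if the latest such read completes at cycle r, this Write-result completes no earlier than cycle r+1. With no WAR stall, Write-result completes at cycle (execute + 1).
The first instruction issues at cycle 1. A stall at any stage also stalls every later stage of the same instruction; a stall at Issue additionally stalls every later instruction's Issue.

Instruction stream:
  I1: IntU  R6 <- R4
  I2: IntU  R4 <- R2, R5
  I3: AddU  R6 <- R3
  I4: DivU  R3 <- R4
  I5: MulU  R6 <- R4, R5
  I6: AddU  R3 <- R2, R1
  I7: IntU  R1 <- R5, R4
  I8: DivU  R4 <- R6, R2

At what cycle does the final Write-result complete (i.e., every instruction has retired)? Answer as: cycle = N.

cycle = 29

1) issue 1, read 2, done 3, write 4
2) issue 5, read 6, done 7, write 8  <struct: IntU busy until I1 writes@4>
3) issue 6, read 7, done 9, write 10
4) issue 7, read 9, done 16, write 17  <RAW R4: wait I2 write@8>
5) issue 11, read 12, done 15, write 16  <WAW R6: wait I3 write@10>
6) issue 18, read 19, done 21, write 22  <WAW R3: wait I4 write@17>
7) issue 19, read 20, done 21, write 22
8) issue 20, read 21, done 28, write 29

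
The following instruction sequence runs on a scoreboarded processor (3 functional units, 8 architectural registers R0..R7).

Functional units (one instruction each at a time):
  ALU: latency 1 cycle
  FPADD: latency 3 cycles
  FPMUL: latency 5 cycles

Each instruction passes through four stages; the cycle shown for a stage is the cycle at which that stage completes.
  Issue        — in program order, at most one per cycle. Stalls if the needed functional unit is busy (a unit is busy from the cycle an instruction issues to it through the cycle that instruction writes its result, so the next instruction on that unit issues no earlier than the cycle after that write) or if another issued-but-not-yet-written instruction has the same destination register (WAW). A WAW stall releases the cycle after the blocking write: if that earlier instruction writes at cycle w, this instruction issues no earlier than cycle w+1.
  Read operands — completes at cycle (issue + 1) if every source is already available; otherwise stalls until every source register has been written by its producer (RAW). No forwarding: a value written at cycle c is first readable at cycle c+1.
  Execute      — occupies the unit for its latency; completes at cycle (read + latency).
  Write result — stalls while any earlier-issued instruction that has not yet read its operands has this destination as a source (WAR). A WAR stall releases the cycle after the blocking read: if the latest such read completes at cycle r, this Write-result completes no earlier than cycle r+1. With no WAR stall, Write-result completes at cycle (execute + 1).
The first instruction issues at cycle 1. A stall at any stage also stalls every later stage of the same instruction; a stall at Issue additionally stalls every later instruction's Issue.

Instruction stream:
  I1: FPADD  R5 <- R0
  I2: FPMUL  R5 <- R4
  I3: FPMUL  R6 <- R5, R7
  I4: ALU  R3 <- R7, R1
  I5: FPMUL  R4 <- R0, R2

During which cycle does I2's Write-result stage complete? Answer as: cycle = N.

cycle = 14

[I1] 1/2/5/6
[I2] 7/8/13/14  (WAW R5: wait I1 write@6)
[I3] 15/16/21/22  (struct: FPMUL busy until I2 writes@14)
[I4] 16/17/18/19
[I5] 23/24/29/30  (struct: FPMUL busy until I3 writes@22)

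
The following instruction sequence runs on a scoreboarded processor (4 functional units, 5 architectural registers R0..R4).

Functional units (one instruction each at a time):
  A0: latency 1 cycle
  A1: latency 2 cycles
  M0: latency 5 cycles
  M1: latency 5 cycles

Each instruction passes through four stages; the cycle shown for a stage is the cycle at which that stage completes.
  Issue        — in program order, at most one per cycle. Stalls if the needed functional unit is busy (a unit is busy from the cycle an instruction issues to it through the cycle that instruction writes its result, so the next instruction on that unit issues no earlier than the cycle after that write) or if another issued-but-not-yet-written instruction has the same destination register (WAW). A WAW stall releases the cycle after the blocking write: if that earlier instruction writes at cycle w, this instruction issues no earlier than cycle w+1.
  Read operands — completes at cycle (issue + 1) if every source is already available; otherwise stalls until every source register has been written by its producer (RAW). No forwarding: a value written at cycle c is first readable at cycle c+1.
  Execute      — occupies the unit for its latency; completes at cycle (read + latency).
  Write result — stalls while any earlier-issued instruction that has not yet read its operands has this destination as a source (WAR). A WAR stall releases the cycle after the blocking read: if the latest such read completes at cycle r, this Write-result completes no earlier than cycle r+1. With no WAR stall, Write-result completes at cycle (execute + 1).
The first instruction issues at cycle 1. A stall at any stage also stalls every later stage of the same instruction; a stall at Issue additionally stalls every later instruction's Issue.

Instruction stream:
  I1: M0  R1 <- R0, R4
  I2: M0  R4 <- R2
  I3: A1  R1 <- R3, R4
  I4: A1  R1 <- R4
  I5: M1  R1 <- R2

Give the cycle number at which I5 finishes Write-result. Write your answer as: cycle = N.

cycle = 33

I1: IS=1 RO=2 EX=7 WR=8
I2: IS=9 RO=10 EX=15 WR=16  [struct: M0 busy until I1 writes@8]
I3: IS=10 RO=17 EX=19 WR=20  [RAW R4: wait I2 write@16]
I4: IS=21 RO=22 EX=24 WR=25  [struct: A1 busy until I3 writes@20]
I5: IS=26 RO=27 EX=32 WR=33  [WAW R1: wait I4 write@25]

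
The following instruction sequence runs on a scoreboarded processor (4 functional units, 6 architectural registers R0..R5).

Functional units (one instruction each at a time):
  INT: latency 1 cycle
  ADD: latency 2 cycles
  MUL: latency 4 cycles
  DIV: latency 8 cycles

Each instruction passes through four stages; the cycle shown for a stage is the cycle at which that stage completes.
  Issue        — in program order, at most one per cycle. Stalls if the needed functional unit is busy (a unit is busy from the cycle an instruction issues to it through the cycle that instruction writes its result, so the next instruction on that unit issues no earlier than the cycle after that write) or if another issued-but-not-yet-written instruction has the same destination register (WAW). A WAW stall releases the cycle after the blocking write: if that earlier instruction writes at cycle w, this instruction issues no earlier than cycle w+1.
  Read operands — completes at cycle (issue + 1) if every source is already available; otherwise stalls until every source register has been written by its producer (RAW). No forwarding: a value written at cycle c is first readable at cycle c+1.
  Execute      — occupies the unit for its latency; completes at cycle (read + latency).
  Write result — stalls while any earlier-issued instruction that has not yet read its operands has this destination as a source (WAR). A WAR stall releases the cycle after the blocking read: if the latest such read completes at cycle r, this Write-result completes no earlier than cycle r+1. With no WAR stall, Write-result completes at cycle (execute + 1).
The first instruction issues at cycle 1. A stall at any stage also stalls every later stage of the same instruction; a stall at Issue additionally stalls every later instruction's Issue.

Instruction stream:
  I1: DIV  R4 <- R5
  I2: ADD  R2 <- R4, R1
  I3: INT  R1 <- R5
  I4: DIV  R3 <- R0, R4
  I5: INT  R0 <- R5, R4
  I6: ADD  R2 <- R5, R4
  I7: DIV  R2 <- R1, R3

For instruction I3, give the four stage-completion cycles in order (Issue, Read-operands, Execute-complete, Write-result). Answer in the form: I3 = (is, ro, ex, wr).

I1  is:1  ro:2  ex:10  wr:11
I2  is:2  ro:12  ex:14  wr:15  — RAW R4: wait I1 write@11
I3  is:3  ro:4  ex:5  wr:13  — WAR R1: wait I2 read@12
I4  is:12  ro:13  ex:21  wr:22  — struct: DIV busy until I1 writes@11
I5  is:14  ro:15  ex:16  wr:17  — struct: INT busy until I3 writes@13
I6  is:16  ro:17  ex:19  wr:20  — struct: ADD busy until I2 writes@15
I7  is:23  ro:24  ex:32  wr:33  — struct: DIV busy until I4 writes@22

I3 = (3, 4, 5, 13)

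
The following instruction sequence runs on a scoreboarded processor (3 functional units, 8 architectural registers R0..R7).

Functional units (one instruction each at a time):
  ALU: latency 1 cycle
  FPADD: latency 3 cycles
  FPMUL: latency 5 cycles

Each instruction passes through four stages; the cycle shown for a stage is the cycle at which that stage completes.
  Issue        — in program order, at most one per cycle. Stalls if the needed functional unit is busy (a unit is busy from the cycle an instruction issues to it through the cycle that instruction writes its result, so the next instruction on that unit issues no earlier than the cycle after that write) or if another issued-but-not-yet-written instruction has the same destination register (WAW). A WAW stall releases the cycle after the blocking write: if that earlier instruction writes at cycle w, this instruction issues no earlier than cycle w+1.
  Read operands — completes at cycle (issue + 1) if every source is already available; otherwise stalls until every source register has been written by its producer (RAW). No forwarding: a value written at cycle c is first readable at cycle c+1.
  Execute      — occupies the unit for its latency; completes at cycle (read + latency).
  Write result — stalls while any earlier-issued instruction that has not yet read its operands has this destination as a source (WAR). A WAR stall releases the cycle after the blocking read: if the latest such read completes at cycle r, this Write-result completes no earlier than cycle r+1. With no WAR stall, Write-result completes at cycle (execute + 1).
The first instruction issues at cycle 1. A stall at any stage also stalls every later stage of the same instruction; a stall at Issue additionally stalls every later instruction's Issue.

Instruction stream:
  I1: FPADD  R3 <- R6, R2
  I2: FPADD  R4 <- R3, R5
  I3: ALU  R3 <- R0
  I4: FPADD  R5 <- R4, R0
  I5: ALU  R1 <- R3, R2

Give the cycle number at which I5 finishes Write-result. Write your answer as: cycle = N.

t=1  I1→FPADD
t=2  I1 RO
t=5  I1 EX
t=6  I1 WR R3
t=7  I2→FPADD
t=8  I2 RO | I3→ALU
t=9  I3 RO
t=10  I3 EX
t=11  I2 EX | I3 WR R3
t=12  I2 WR R4
t=13  I4→FPADD
t=14  I4 RO | I5→ALU
t=15  I5 RO
t=16  I5 EX
t=17  I4 EX | I5 WR R1
t=18  I4 WR R5

cycle = 17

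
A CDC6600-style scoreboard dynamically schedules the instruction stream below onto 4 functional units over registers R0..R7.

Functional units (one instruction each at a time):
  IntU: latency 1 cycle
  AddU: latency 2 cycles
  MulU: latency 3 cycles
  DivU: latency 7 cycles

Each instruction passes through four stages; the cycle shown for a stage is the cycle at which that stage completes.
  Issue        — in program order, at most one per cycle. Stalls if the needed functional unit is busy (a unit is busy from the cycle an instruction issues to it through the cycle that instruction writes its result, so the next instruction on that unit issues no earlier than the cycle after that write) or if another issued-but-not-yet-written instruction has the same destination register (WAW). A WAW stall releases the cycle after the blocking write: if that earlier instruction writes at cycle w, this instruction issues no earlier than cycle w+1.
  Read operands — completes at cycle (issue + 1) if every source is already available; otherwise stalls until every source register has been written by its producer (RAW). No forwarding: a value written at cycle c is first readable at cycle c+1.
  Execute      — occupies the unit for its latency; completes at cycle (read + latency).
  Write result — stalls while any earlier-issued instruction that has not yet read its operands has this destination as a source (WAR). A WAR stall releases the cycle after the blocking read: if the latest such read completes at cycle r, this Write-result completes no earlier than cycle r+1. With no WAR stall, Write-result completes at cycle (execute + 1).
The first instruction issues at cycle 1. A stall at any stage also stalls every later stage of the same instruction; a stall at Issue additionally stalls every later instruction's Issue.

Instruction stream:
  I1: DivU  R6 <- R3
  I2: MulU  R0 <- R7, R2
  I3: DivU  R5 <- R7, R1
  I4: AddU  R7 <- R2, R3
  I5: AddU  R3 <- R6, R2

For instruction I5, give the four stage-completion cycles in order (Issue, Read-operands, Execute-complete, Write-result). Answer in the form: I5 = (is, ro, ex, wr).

I5 = (17, 18, 20, 21)

[I1] 1/2/9/10
[I2] 2/3/6/7
[I3] 11/12/19/20  (struct: DivU busy until I1 writes@10)
[I4] 12/13/15/16
[I5] 17/18/20/21  (struct: AddU busy until I4 writes@16)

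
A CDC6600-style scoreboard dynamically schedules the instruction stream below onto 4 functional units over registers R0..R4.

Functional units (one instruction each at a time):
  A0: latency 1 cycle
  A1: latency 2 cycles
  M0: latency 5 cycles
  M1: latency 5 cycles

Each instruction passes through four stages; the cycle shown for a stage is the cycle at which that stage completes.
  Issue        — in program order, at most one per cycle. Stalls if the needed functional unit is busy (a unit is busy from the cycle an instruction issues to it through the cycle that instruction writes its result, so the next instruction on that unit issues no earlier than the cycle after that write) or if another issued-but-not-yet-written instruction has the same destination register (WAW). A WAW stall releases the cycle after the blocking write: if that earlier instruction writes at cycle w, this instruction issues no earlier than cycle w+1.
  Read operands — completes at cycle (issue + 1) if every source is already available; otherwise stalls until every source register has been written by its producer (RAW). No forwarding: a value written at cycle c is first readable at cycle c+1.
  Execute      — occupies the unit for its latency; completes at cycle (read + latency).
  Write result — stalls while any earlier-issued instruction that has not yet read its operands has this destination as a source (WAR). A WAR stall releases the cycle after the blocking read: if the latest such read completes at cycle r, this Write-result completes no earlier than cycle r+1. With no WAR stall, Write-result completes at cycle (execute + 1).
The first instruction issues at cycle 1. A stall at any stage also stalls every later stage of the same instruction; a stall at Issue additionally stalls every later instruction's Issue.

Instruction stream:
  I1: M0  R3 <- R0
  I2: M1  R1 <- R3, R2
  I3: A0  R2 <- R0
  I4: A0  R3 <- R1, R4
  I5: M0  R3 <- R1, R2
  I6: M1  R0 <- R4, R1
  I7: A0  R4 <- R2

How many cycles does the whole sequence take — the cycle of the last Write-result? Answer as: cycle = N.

t=1  I1 dispatched to M0
t=2  I1 operands ready | I2 dispatched to M1
t=3  I3 dispatched to A0
t=4  I3 operands ready
t=5  I3 complete
t=7  I1 complete
t=8  R3←I1
t=9  I2 operands ready
t=10  R2←I3
t=11  I4 dispatched to A0
t=14  I2 complete
t=15  R1←I2
t=16  I4 operands ready
t=17  I4 complete
t=18  R3←I4
t=19  I5 dispatched to M0
t=20  I5 operands ready | I6 dispatched to M1
t=21  I6 operands ready | I7 dispatched to A0
t=22  I7 operands ready
t=23  I7 complete
t=24  R4←I7
t=25  I5 complete
t=26  R3←I5 | I6 complete
t=27  R0←I6

cycle = 27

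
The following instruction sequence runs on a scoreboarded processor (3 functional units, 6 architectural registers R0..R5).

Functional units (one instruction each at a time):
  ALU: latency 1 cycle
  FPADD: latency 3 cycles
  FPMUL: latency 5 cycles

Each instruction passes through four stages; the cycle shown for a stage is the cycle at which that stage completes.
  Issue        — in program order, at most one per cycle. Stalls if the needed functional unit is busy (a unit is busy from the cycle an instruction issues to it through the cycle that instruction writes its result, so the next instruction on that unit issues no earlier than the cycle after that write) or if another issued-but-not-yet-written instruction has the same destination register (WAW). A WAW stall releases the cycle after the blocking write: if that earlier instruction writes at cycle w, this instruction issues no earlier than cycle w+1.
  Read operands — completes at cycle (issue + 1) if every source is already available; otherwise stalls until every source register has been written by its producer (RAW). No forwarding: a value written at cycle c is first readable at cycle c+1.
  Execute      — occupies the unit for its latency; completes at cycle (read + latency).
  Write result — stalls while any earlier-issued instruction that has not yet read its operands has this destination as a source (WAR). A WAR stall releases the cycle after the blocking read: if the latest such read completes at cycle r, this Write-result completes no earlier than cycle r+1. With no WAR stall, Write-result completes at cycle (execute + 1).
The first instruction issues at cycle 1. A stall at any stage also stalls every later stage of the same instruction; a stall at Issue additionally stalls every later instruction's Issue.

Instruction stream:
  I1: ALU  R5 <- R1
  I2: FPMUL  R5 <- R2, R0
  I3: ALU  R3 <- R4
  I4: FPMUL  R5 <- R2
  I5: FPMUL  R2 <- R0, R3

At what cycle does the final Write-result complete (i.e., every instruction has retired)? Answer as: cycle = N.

I1: IS=1 RO=2 EX=3 WR=4
I2: IS=5 RO=6 EX=11 WR=12  [WAW R5: wait I1 write@4]
I3: IS=6 RO=7 EX=8 WR=9
I4: IS=13 RO=14 EX=19 WR=20  [struct: FPMUL busy until I2 writes@12]
I5: IS=21 RO=22 EX=27 WR=28  [struct: FPMUL busy until I4 writes@20]

cycle = 28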